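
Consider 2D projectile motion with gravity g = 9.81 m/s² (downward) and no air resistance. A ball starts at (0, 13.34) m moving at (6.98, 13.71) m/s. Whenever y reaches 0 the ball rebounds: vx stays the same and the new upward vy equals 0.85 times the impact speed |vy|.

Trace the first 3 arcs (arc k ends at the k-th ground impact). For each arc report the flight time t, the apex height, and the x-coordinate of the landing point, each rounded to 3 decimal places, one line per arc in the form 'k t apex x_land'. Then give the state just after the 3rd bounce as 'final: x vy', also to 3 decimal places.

1 3.559 22.920 24.843
2 3.675 16.560 50.494
3 3.124 11.965 72.297
final: 72.297 13.023

Arc 1: start y=13.340, vy=13.710 → t=3.559, apex=22.920, x_land=24.843, impact vy=-21.206
  bounce: vy ← 0.85·21.206 = 18.025
Arc 2: start y=0.000, vy=18.025 → t=3.675, apex=16.560, x_land=50.494, impact vy=-18.025
  bounce: vy ← 0.85·18.025 = 15.321
Arc 3: start y=0.000, vy=15.321 → t=3.124, apex=11.965, x_land=72.297, impact vy=-15.321
  bounce: vy ← 0.85·15.321 = 13.023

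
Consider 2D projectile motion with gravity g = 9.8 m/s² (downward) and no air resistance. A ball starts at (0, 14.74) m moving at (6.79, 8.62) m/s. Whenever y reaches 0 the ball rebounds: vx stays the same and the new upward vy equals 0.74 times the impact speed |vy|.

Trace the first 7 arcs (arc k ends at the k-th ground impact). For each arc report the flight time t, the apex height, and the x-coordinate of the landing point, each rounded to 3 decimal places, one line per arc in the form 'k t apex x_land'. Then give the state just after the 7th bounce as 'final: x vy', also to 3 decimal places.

Arc 1: start y=14.740, vy=8.620 → t=2.824, apex=18.531, x_land=19.177, impact vy=-19.058
  bounce: vy ← 0.74·19.058 = 14.103
Arc 2: start y=0.000, vy=14.103 → t=2.878, apex=10.148, x_land=38.720, impact vy=-14.103
  bounce: vy ← 0.74·14.103 = 10.436
Arc 3: start y=0.000, vy=10.436 → t=2.130, apex=5.557, x_land=53.181, impact vy=-10.436
  bounce: vy ← 0.74·10.436 = 7.723
Arc 4: start y=0.000, vy=7.723 → t=1.576, apex=3.043, x_land=63.883, impact vy=-7.723
  bounce: vy ← 0.74·7.723 = 5.715
Arc 5: start y=0.000, vy=5.715 → t=1.166, apex=1.666, x_land=71.802, impact vy=-5.715
  bounce: vy ← 0.74·5.715 = 4.229
Arc 6: start y=0.000, vy=4.229 → t=0.863, apex=0.912, x_land=77.662, impact vy=-4.229
  bounce: vy ← 0.74·4.229 = 3.129
Arc 7: start y=0.000, vy=3.129 → t=0.639, apex=0.500, x_land=81.999, impact vy=-3.129
  bounce: vy ← 0.74·3.129 = 2.316

1 2.824 18.531 19.177
2 2.878 10.148 38.720
3 2.130 5.557 53.181
4 1.576 3.043 63.883
5 1.166 1.666 71.802
6 0.863 0.912 77.662
7 0.639 0.500 81.999
final: 81.999 2.316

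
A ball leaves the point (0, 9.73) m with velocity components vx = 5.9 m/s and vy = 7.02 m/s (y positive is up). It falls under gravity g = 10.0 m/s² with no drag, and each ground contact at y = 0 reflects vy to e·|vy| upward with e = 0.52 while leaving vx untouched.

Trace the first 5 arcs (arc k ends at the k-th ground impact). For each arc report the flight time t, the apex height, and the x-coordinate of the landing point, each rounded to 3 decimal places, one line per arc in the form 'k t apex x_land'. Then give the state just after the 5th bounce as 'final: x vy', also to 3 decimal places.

Arc 1: start y=9.730, vy=7.020 → t=2.264, apex=12.194, x_land=13.356, impact vy=-15.617
  bounce: vy ← 0.52·15.617 = 8.121
Arc 2: start y=0.000, vy=8.121 → t=1.624, apex=3.297, x_land=22.938, impact vy=-8.121
  bounce: vy ← 0.52·8.121 = 4.223
Arc 3: start y=0.000, vy=4.223 → t=0.845, apex=0.892, x_land=27.921, impact vy=-4.223
  bounce: vy ← 0.52·4.223 = 2.196
Arc 4: start y=0.000, vy=2.196 → t=0.439, apex=0.241, x_land=30.512, impact vy=-2.196
  bounce: vy ← 0.52·2.196 = 1.142
Arc 5: start y=0.000, vy=1.142 → t=0.228, apex=0.065, x_land=31.859, impact vy=-1.142
  bounce: vy ← 0.52·1.142 = 0.594

1 2.264 12.194 13.356
2 1.624 3.297 22.938
3 0.845 0.892 27.921
4 0.439 0.241 30.512
5 0.228 0.065 31.859
final: 31.859 0.594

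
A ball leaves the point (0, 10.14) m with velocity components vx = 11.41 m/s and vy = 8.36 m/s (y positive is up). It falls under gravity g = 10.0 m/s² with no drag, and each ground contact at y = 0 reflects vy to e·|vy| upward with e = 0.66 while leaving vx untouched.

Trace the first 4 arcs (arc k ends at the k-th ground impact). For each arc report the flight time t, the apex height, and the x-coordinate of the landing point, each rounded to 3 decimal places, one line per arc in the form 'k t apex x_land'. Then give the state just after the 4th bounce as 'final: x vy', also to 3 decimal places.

1 2.487 13.634 28.380
2 2.180 5.939 53.251
3 1.439 2.587 69.666
4 0.950 1.127 80.500
final: 80.500 3.133

Arc 1: start y=10.140, vy=8.360 → t=2.487, apex=13.634, x_land=28.380, impact vy=-16.513
  bounce: vy ← 0.66·16.513 = 10.899
Arc 2: start y=0.000, vy=10.899 → t=2.180, apex=5.939, x_land=53.251, impact vy=-10.899
  bounce: vy ← 0.66·10.899 = 7.193
Arc 3: start y=0.000, vy=7.193 → t=1.439, apex=2.587, x_land=69.666, impact vy=-7.193
  bounce: vy ← 0.66·7.193 = 4.748
Arc 4: start y=0.000, vy=4.748 → t=0.950, apex=1.127, x_land=80.500, impact vy=-4.748
  bounce: vy ← 0.66·4.748 = 3.133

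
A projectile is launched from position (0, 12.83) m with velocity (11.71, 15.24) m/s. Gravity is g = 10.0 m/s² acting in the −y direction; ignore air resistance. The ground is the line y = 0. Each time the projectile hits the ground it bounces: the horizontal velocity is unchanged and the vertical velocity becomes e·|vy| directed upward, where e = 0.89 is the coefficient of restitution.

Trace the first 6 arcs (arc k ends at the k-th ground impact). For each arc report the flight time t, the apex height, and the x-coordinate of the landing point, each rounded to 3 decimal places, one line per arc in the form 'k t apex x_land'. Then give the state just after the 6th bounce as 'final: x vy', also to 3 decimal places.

1 3.735 24.443 43.737
2 3.936 19.361 89.823
3 3.503 15.336 130.839
4 3.117 12.148 167.344
5 2.774 9.622 199.833
6 2.469 7.622 228.748
final: 228.748 10.988

Arc 1: start y=12.830, vy=15.240 → t=3.735, apex=24.443, x_land=43.737, impact vy=-22.110
  bounce: vy ← 0.89·22.110 = 19.678
Arc 2: start y=0.000, vy=19.678 → t=3.936, apex=19.361, x_land=89.823, impact vy=-19.678
  bounce: vy ← 0.89·19.678 = 17.513
Arc 3: start y=0.000, vy=17.513 → t=3.503, apex=15.336, x_land=130.839, impact vy=-17.513
  bounce: vy ← 0.89·17.513 = 15.587
Arc 4: start y=0.000, vy=15.587 → t=3.117, apex=12.148, x_land=167.344, impact vy=-15.587
  bounce: vy ← 0.89·15.587 = 13.872
Arc 5: start y=0.000, vy=13.872 → t=2.774, apex=9.622, x_land=199.833, impact vy=-13.872
  bounce: vy ← 0.89·13.872 = 12.346
Arc 6: start y=0.000, vy=12.346 → t=2.469, apex=7.622, x_land=228.748, impact vy=-12.346
  bounce: vy ← 0.89·12.346 = 10.988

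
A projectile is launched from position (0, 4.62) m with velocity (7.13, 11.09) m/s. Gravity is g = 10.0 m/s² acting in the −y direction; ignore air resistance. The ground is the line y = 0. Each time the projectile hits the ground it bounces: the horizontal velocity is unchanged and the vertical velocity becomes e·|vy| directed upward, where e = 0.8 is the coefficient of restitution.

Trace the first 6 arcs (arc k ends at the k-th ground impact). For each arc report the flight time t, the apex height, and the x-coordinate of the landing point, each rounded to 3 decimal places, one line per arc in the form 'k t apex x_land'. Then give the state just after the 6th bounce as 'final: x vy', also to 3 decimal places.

Arc 1: start y=4.620, vy=11.090 → t=2.577, apex=10.769, x_land=18.371, impact vy=-14.676
  bounce: vy ← 0.8·14.676 = 11.741
Arc 2: start y=0.000, vy=11.741 → t=2.348, apex=6.892, x_land=35.114, impact vy=-11.741
  bounce: vy ← 0.8·11.741 = 9.393
Arc 3: start y=0.000, vy=9.393 → t=1.879, apex=4.411, x_land=48.508, impact vy=-9.393
  bounce: vy ← 0.8·9.393 = 7.514
Arc 4: start y=0.000, vy=7.514 → t=1.503, apex=2.823, x_land=59.223, impact vy=-7.514
  bounce: vy ← 0.8·7.514 = 6.011
Arc 5: start y=0.000, vy=6.011 → t=1.202, apex=1.807, x_land=67.795, impact vy=-6.011
  bounce: vy ← 0.8·6.011 = 4.809
Arc 6: start y=0.000, vy=4.809 → t=0.962, apex=1.156, x_land=74.653, impact vy=-4.809
  bounce: vy ← 0.8·4.809 = 3.847

1 2.577 10.769 18.371
2 2.348 6.892 35.114
3 1.879 4.411 48.508
4 1.503 2.823 59.223
5 1.202 1.807 67.795
6 0.962 1.156 74.653
final: 74.653 3.847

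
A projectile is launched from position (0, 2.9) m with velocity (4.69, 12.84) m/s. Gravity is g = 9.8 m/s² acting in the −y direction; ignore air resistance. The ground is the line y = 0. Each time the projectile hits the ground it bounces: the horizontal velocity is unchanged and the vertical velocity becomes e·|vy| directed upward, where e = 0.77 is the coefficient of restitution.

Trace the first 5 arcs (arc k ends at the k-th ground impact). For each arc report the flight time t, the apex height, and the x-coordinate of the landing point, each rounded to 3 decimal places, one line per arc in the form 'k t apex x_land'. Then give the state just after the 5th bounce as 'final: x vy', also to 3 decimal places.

1 2.830 11.312 13.271
2 2.340 6.707 24.244
3 1.802 3.976 32.694
4 1.387 2.358 39.201
5 1.068 1.398 44.210
final: 44.210 4.030

Arc 1: start y=2.900, vy=12.840 → t=2.830, apex=11.312, x_land=13.271, impact vy=-14.890
  bounce: vy ← 0.77·14.890 = 11.465
Arc 2: start y=0.000, vy=11.465 → t=2.340, apex=6.707, x_land=24.244, impact vy=-11.465
  bounce: vy ← 0.77·11.465 = 8.828
Arc 3: start y=0.000, vy=8.828 → t=1.802, apex=3.976, x_land=32.694, impact vy=-8.828
  bounce: vy ← 0.77·8.828 = 6.798
Arc 4: start y=0.000, vy=6.798 → t=1.387, apex=2.358, x_land=39.201, impact vy=-6.798
  bounce: vy ← 0.77·6.798 = 5.234
Arc 5: start y=0.000, vy=5.234 → t=1.068, apex=1.398, x_land=44.210, impact vy=-5.234
  bounce: vy ← 0.77·5.234 = 4.030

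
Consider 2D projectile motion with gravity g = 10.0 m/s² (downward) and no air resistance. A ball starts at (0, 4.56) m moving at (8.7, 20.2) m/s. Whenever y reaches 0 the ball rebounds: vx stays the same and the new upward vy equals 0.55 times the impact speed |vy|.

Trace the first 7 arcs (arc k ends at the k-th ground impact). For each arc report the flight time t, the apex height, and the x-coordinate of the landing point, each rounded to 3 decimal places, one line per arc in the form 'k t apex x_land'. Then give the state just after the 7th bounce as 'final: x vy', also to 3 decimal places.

Arc 1: start y=4.560, vy=20.200 → t=4.254, apex=24.962, x_land=37.013, impact vy=-22.344
  bounce: vy ← 0.55·22.344 = 12.289
Arc 2: start y=0.000, vy=12.289 → t=2.458, apex=7.551, x_land=58.396, impact vy=-12.289
  bounce: vy ← 0.55·12.289 = 6.759
Arc 3: start y=0.000, vy=6.759 → t=1.352, apex=2.284, x_land=70.156, impact vy=-6.759
  bounce: vy ← 0.55·6.759 = 3.717
Arc 4: start y=0.000, vy=3.717 → t=0.743, apex=0.691, x_land=76.625, impact vy=-3.717
  bounce: vy ← 0.55·3.717 = 2.045
Arc 5: start y=0.000, vy=2.045 → t=0.409, apex=0.209, x_land=80.182, impact vy=-2.045
  bounce: vy ← 0.55·2.045 = 1.125
Arc 6: start y=0.000, vy=1.125 → t=0.225, apex=0.063, x_land=82.139, impact vy=-1.125
  bounce: vy ← 0.55·1.125 = 0.618
Arc 7: start y=0.000, vy=0.618 → t=0.124, apex=0.019, x_land=83.215, impact vy=-0.618
  bounce: vy ← 0.55·0.618 = 0.340

1 4.254 24.962 37.013
2 2.458 7.551 58.396
3 1.352 2.284 70.156
4 0.743 0.691 76.625
5 0.409 0.209 80.182
6 0.225 0.063 82.139
7 0.124 0.019 83.215
final: 83.215 0.340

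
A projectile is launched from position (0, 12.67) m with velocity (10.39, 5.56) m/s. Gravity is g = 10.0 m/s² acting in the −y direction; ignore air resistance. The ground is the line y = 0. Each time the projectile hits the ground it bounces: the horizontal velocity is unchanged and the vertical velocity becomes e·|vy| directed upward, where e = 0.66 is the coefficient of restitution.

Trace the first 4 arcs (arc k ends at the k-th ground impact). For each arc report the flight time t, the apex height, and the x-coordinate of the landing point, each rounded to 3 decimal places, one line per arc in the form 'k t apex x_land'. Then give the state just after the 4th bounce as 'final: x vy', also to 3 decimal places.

Arc 1: start y=12.670, vy=5.560 → t=2.242, apex=14.216, x_land=23.296, impact vy=-16.862
  bounce: vy ← 0.66·16.862 = 11.129
Arc 2: start y=0.000, vy=11.129 → t=2.226, apex=6.192, x_land=46.421, impact vy=-11.129
  bounce: vy ← 0.66·11.129 = 7.345
Arc 3: start y=0.000, vy=7.345 → t=1.469, apex=2.697, x_land=61.684, impact vy=-7.345
  bounce: vy ← 0.66·7.345 = 4.848
Arc 4: start y=0.000, vy=4.848 → t=0.970, apex=1.175, x_land=71.758, impact vy=-4.848
  bounce: vy ← 0.66·4.848 = 3.199

1 2.242 14.216 23.296
2 2.226 6.192 46.421
3 1.469 2.697 61.684
4 0.970 1.175 71.758
final: 71.758 3.199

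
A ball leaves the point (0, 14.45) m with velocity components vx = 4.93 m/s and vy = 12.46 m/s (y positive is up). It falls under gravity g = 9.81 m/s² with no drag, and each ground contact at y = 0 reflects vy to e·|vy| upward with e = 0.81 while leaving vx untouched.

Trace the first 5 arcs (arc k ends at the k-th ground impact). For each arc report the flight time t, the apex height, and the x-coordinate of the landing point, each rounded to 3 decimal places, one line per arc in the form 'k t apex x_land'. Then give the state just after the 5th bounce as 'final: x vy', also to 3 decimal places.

Arc 1: start y=14.450, vy=12.460 → t=3.405, apex=22.363, x_land=16.788, impact vy=-20.947
  bounce: vy ← 0.81·20.947 = 16.967
Arc 2: start y=0.000, vy=16.967 → t=3.459, apex=14.672, x_land=33.842, impact vy=-16.967
  bounce: vy ← 0.81·16.967 = 13.743
Arc 3: start y=0.000, vy=13.743 → t=2.802, apex=9.627, x_land=47.655, impact vy=-13.743
  bounce: vy ← 0.81·13.743 = 11.132
Arc 4: start y=0.000, vy=11.132 → t=2.269, apex=6.316, x_land=58.843, impact vy=-11.132
  bounce: vy ← 0.81·11.132 = 9.017
Arc 5: start y=0.000, vy=9.017 → t=1.838, apex=4.144, x_land=67.906, impact vy=-9.017
  bounce: vy ← 0.81·9.017 = 7.304

1 3.405 22.363 16.788
2 3.459 14.672 33.842
3 2.802 9.627 47.655
4 2.269 6.316 58.843
5 1.838 4.144 67.906
final: 67.906 7.304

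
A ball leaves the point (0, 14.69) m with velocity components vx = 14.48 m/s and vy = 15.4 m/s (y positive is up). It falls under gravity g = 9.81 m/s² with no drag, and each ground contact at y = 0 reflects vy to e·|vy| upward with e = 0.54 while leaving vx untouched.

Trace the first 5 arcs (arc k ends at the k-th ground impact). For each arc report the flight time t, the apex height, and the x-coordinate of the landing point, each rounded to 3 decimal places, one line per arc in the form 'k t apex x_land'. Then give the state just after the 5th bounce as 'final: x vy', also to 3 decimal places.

Arc 1: start y=14.690, vy=15.400 → t=3.906, apex=26.778, x_land=56.564, impact vy=-22.921
  bounce: vy ← 0.54·22.921 = 12.377
Arc 2: start y=0.000, vy=12.377 → t=2.523, apex=7.808, x_land=93.103, impact vy=-12.377
  bounce: vy ← 0.54·12.377 = 6.684
Arc 3: start y=0.000, vy=6.684 → t=1.363, apex=2.277, x_land=112.834, impact vy=-6.684
  bounce: vy ← 0.54·6.684 = 3.609
Arc 4: start y=0.000, vy=3.609 → t=0.736, apex=0.664, x_land=123.489, impact vy=-3.609
  bounce: vy ← 0.54·3.609 = 1.949
Arc 5: start y=0.000, vy=1.949 → t=0.397, apex=0.194, x_land=129.243, impact vy=-1.949
  bounce: vy ← 0.54·1.949 = 1.052

1 3.906 26.778 56.564
2 2.523 7.808 93.103
3 1.363 2.277 112.834
4 0.736 0.664 123.489
5 0.397 0.194 129.243
final: 129.243 1.052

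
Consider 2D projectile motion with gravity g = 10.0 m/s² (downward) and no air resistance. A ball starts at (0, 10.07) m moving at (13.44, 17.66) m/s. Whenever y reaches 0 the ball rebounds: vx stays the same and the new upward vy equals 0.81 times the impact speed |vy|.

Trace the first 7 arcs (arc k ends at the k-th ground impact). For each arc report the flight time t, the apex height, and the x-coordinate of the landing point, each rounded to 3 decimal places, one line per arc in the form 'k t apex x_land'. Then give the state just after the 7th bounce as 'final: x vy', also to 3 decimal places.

1 4.032 25.664 54.184
2 3.670 16.838 103.512
3 2.973 11.047 143.467
4 2.408 7.248 175.831
5 1.950 4.756 202.046
6 1.580 3.120 223.279
7 1.280 2.047 240.479
final: 240.479 5.183

Arc 1: start y=10.070, vy=17.660 → t=4.032, apex=25.664, x_land=54.184, impact vy=-22.656
  bounce: vy ← 0.81·22.656 = 18.351
Arc 2: start y=0.000, vy=18.351 → t=3.670, apex=16.838, x_land=103.512, impact vy=-18.351
  bounce: vy ← 0.81·18.351 = 14.864
Arc 3: start y=0.000, vy=14.864 → t=2.973, apex=11.047, x_land=143.467, impact vy=-14.864
  bounce: vy ← 0.81·14.864 = 12.040
Arc 4: start y=0.000, vy=12.040 → t=2.408, apex=7.248, x_land=175.831, impact vy=-12.040
  bounce: vy ← 0.81·12.040 = 9.752
Arc 5: start y=0.000, vy=9.752 → t=1.950, apex=4.756, x_land=202.046, impact vy=-9.752
  bounce: vy ← 0.81·9.752 = 7.900
Arc 6: start y=0.000, vy=7.900 → t=1.580, apex=3.120, x_land=223.279, impact vy=-7.900
  bounce: vy ← 0.81·7.900 = 6.399
Arc 7: start y=0.000, vy=6.399 → t=1.280, apex=2.047, x_land=240.479, impact vy=-6.399
  bounce: vy ← 0.81·6.399 = 5.183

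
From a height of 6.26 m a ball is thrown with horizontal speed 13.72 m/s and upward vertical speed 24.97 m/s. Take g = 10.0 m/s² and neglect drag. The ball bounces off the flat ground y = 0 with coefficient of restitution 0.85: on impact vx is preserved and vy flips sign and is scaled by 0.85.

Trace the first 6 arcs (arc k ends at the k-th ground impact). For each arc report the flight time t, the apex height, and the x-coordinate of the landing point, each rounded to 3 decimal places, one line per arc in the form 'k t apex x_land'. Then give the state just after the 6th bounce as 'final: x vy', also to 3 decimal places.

Arc 1: start y=6.260, vy=24.970 → t=5.233, apex=37.435, x_land=71.800, impact vy=-27.362
  bounce: vy ← 0.85·27.362 = 23.258
Arc 2: start y=0.000, vy=23.258 → t=4.652, apex=27.047, x_land=135.620, impact vy=-23.258
  bounce: vy ← 0.85·23.258 = 19.769
Arc 3: start y=0.000, vy=19.769 → t=3.954, apex=19.541, x_land=189.867, impact vy=-19.769
  bounce: vy ← 0.85·19.769 = 16.804
Arc 4: start y=0.000, vy=16.804 → t=3.361, apex=14.119, x_land=235.977, impact vy=-16.804
  bounce: vy ← 0.85·16.804 = 14.283
Arc 5: start y=0.000, vy=14.283 → t=2.857, apex=10.201, x_land=275.171, impact vy=-14.283
  bounce: vy ← 0.85·14.283 = 12.141
Arc 6: start y=0.000, vy=12.141 → t=2.428, apex=7.370, x_land=308.485, impact vy=-12.141
  bounce: vy ← 0.85·12.141 = 10.320

1 5.233 37.435 71.800
2 4.652 27.047 135.620
3 3.954 19.541 189.867
4 3.361 14.119 235.977
5 2.857 10.201 275.171
6 2.428 7.370 308.485
final: 308.485 10.320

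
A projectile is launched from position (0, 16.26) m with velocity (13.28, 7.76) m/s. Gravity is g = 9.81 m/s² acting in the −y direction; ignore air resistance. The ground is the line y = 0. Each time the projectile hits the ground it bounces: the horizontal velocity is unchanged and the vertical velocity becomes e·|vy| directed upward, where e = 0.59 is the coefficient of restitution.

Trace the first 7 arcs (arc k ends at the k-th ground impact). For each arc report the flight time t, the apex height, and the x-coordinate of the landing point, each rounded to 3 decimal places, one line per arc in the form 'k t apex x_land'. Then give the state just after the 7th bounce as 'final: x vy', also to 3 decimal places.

Arc 1: start y=16.260, vy=7.760 → t=2.776, apex=19.329, x_land=36.867, impact vy=-19.474
  bounce: vy ← 0.59·19.474 = 11.490
Arc 2: start y=0.000, vy=11.490 → t=2.342, apex=6.728, x_land=67.975, impact vy=-11.490
  bounce: vy ← 0.59·11.490 = 6.779
Arc 3: start y=0.000, vy=6.779 → t=1.382, apex=2.342, x_land=86.328, impact vy=-6.779
  bounce: vy ← 0.59·6.779 = 4.000
Arc 4: start y=0.000, vy=4.000 → t=0.815, apex=0.815, x_land=97.157, impact vy=-4.000
  bounce: vy ← 0.59·4.000 = 2.360
Arc 5: start y=0.000, vy=2.360 → t=0.481, apex=0.284, x_land=103.546, impact vy=-2.360
  bounce: vy ← 0.59·2.360 = 1.392
Arc 6: start y=0.000, vy=1.392 → t=0.284, apex=0.099, x_land=107.315, impact vy=-1.392
  bounce: vy ← 0.59·1.392 = 0.821
Arc 7: start y=0.000, vy=0.821 → t=0.167, apex=0.034, x_land=109.539, impact vy=-0.821
  bounce: vy ← 0.59·0.821 = 0.485

1 2.776 19.329 36.867
2 2.342 6.728 67.975
3 1.382 2.342 86.328
4 0.815 0.815 97.157
5 0.481 0.284 103.546
6 0.284 0.099 107.315
7 0.167 0.034 109.539
final: 109.539 0.485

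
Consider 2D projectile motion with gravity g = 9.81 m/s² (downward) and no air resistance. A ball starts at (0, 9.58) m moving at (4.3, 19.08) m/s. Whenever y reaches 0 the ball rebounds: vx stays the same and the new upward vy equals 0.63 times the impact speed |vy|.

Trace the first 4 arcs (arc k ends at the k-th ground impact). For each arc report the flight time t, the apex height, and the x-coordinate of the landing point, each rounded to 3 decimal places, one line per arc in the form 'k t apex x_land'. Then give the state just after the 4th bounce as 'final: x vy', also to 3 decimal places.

1 4.340 28.135 18.662
2 3.018 11.167 31.638
3 1.901 4.432 39.813
4 1.198 1.759 44.963
final: 44.963 3.701

Arc 1: start y=9.580, vy=19.080 → t=4.340, apex=28.135, x_land=18.662, impact vy=-23.495
  bounce: vy ← 0.63·23.495 = 14.802
Arc 2: start y=0.000, vy=14.802 → t=3.018, apex=11.167, x_land=31.638, impact vy=-14.802
  bounce: vy ← 0.63·14.802 = 9.325
Arc 3: start y=0.000, vy=9.325 → t=1.901, apex=4.432, x_land=39.813, impact vy=-9.325
  bounce: vy ← 0.63·9.325 = 5.875
Arc 4: start y=0.000, vy=5.875 → t=1.198, apex=1.759, x_land=44.963, impact vy=-5.875
  bounce: vy ← 0.63·5.875 = 3.701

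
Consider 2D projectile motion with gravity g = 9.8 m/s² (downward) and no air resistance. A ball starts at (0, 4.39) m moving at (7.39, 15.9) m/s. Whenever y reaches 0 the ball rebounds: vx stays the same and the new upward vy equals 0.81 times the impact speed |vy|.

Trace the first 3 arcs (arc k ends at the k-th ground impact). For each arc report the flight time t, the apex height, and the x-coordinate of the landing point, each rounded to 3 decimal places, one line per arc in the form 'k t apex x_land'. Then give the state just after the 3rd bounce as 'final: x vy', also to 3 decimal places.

Arc 1: start y=4.390, vy=15.900 → t=3.501, apex=17.288, x_land=25.871, impact vy=-18.408
  bounce: vy ← 0.81·18.408 = 14.910
Arc 2: start y=0.000, vy=14.910 → t=3.043, apex=11.343, x_land=48.358, impact vy=-14.910
  bounce: vy ← 0.81·14.910 = 12.077
Arc 3: start y=0.000, vy=12.077 → t=2.465, apex=7.442, x_land=66.573, impact vy=-12.077
  bounce: vy ← 0.81·12.077 = 9.783

1 3.501 17.288 25.871
2 3.043 11.343 48.358
3 2.465 7.442 66.573
final: 66.573 9.783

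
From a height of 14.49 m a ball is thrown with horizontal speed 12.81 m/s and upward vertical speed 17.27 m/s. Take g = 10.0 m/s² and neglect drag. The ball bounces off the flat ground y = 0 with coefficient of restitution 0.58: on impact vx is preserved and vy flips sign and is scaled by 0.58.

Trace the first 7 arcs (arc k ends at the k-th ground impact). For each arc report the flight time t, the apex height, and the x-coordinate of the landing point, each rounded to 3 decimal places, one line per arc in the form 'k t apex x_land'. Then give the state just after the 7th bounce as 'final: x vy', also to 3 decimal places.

Arc 1: start y=14.490, vy=17.270 → t=4.152, apex=29.403, x_land=53.187, impact vy=-24.250
  bounce: vy ← 0.58·24.250 = 14.065
Arc 2: start y=0.000, vy=14.065 → t=2.813, apex=9.891, x_land=89.221, impact vy=-14.065
  bounce: vy ← 0.58·14.065 = 8.158
Arc 3: start y=0.000, vy=8.158 → t=1.632, apex=3.327, x_land=110.121, impact vy=-8.158
  bounce: vy ← 0.58·8.158 = 4.731
Arc 4: start y=0.000, vy=4.731 → t=0.946, apex=1.119, x_land=122.243, impact vy=-4.731
  bounce: vy ← 0.58·4.731 = 2.744
Arc 5: start y=0.000, vy=2.744 → t=0.549, apex=0.377, x_land=129.274, impact vy=-2.744
  bounce: vy ← 0.58·2.744 = 1.592
Arc 6: start y=0.000, vy=1.592 → t=0.318, apex=0.127, x_land=133.351, impact vy=-1.592
  bounce: vy ← 0.58·1.592 = 0.923
Arc 7: start y=0.000, vy=0.923 → t=0.185, apex=0.043, x_land=135.717, impact vy=-0.923
  bounce: vy ← 0.58·0.923 = 0.535

1 4.152 29.403 53.187
2 2.813 9.891 89.221
3 1.632 3.327 110.121
4 0.946 1.119 122.243
5 0.549 0.377 129.274
6 0.318 0.127 133.351
7 0.185 0.043 135.717
final: 135.717 0.535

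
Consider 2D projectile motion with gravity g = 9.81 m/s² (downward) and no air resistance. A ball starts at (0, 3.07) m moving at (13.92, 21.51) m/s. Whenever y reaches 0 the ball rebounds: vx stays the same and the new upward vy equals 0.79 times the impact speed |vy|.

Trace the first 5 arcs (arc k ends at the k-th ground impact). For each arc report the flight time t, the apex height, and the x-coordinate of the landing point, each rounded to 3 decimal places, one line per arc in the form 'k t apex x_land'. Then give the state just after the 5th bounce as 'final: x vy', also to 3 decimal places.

1 4.524 26.652 62.970
2 3.683 16.634 114.237
3 2.910 10.381 154.738
4 2.299 6.479 186.735
5 1.816 4.043 212.011
final: 212.011 7.036

Arc 1: start y=3.070, vy=21.510 → t=4.524, apex=26.652, x_land=62.970, impact vy=-22.867
  bounce: vy ← 0.79·22.867 = 18.065
Arc 2: start y=0.000, vy=18.065 → t=3.683, apex=16.634, x_land=114.237, impact vy=-18.065
  bounce: vy ← 0.79·18.065 = 14.271
Arc 3: start y=0.000, vy=14.271 → t=2.910, apex=10.381, x_land=154.738, impact vy=-14.271
  bounce: vy ← 0.79·14.271 = 11.274
Arc 4: start y=0.000, vy=11.274 → t=2.299, apex=6.479, x_land=186.735, impact vy=-11.274
  bounce: vy ← 0.79·11.274 = 8.907
Arc 5: start y=0.000, vy=8.907 → t=1.816, apex=4.043, x_land=212.011, impact vy=-8.907
  bounce: vy ← 0.79·8.907 = 7.036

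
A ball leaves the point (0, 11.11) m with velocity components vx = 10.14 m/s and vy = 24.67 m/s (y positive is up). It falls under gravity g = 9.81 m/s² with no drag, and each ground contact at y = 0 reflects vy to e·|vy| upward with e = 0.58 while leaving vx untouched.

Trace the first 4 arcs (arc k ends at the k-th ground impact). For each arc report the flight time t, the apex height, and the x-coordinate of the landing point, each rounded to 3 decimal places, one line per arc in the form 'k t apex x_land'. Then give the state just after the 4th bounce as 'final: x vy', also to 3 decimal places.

1 5.446 42.130 55.217
2 3.400 14.172 89.690
3 1.972 4.768 109.684
4 1.144 1.604 121.280
final: 121.280 3.254

Arc 1: start y=11.110, vy=24.670 → t=5.446, apex=42.130, x_land=55.217, impact vy=-28.750
  bounce: vy ← 0.58·28.750 = 16.675
Arc 2: start y=0.000, vy=16.675 → t=3.400, apex=14.172, x_land=89.690, impact vy=-16.675
  bounce: vy ← 0.58·16.675 = 9.672
Arc 3: start y=0.000, vy=9.672 → t=1.972, apex=4.768, x_land=109.684, impact vy=-9.672
  bounce: vy ← 0.58·9.672 = 5.610
Arc 4: start y=0.000, vy=5.610 → t=1.144, apex=1.604, x_land=121.280, impact vy=-5.610
  bounce: vy ← 0.58·5.610 = 3.254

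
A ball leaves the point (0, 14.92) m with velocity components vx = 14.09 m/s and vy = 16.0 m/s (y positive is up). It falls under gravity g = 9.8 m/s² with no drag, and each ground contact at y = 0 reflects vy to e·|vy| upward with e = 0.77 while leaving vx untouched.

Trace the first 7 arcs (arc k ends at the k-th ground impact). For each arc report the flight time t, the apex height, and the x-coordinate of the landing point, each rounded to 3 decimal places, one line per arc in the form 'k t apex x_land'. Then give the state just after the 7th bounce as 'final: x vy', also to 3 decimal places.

1 4.022 27.981 56.674
2 3.680 16.590 108.527
3 2.834 9.836 148.453
4 2.182 5.832 179.196
5 1.680 3.458 202.868
6 1.294 2.050 221.096
7 0.996 1.216 235.131
final: 235.131 3.758

Arc 1: start y=14.920, vy=16.000 → t=4.022, apex=27.981, x_land=56.674, impact vy=-23.419
  bounce: vy ← 0.77·23.419 = 18.032
Arc 2: start y=0.000, vy=18.032 → t=3.680, apex=16.590, x_land=108.527, impact vy=-18.032
  bounce: vy ← 0.77·18.032 = 13.885
Arc 3: start y=0.000, vy=13.885 → t=2.834, apex=9.836, x_land=148.453, impact vy=-13.885
  bounce: vy ← 0.77·13.885 = 10.691
Arc 4: start y=0.000, vy=10.691 → t=2.182, apex=5.832, x_land=179.196, impact vy=-10.691
  bounce: vy ← 0.77·10.691 = 8.232
Arc 5: start y=0.000, vy=8.232 → t=1.680, apex=3.458, x_land=202.868, impact vy=-8.232
  bounce: vy ← 0.77·8.232 = 6.339
Arc 6: start y=0.000, vy=6.339 → t=1.294, apex=2.050, x_land=221.096, impact vy=-6.339
  bounce: vy ← 0.77·6.339 = 4.881
Arc 7: start y=0.000, vy=4.881 → t=0.996, apex=1.216, x_land=235.131, impact vy=-4.881
  bounce: vy ← 0.77·4.881 = 3.758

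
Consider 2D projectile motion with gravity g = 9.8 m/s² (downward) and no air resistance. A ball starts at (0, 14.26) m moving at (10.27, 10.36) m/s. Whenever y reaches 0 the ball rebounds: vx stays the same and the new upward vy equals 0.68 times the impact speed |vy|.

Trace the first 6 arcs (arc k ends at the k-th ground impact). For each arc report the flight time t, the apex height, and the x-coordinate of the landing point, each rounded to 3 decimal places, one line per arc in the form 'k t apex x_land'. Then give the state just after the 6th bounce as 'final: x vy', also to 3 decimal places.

Arc 1: start y=14.260, vy=10.360 → t=3.064, apex=19.736, x_land=31.468, impact vy=-19.668
  bounce: vy ← 0.68·19.668 = 13.374
Arc 2: start y=0.000, vy=13.374 → t=2.729, apex=9.126, x_land=59.499, impact vy=-13.374
  bounce: vy ← 0.68·13.374 = 9.094
Arc 3: start y=0.000, vy=9.094 → t=1.856, apex=4.220, x_land=78.560, impact vy=-9.094
  bounce: vy ← 0.68·9.094 = 6.184
Arc 4: start y=0.000, vy=6.184 → t=1.262, apex=1.951, x_land=91.522, impact vy=-6.184
  bounce: vy ← 0.68·6.184 = 4.205
Arc 5: start y=0.000, vy=4.205 → t=0.858, apex=0.902, x_land=100.336, impact vy=-4.205
  bounce: vy ← 0.68·4.205 = 2.860
Arc 6: start y=0.000, vy=2.860 → t=0.584, apex=0.417, x_land=106.329, impact vy=-2.860
  bounce: vy ← 0.68·2.860 = 1.945

1 3.064 19.736 31.468
2 2.729 9.126 59.499
3 1.856 4.220 78.560
4 1.262 1.951 91.522
5 0.858 0.902 100.336
6 0.584 0.417 106.329
final: 106.329 1.945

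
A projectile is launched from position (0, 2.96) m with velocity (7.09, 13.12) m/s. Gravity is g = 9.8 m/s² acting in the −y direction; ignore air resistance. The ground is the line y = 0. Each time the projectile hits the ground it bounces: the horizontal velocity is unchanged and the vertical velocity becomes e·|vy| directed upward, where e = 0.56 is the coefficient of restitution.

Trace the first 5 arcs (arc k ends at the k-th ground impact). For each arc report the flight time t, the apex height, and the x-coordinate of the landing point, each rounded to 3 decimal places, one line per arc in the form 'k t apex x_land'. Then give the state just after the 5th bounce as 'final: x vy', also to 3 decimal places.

1 2.887 11.742 20.467
2 1.734 3.682 32.760
3 0.971 1.155 39.644
4 0.544 0.362 43.499
5 0.304 0.114 45.658
final: 45.658 0.835

Arc 1: start y=2.960, vy=13.120 → t=2.887, apex=11.742, x_land=20.467, impact vy=-15.171
  bounce: vy ← 0.56·15.171 = 8.496
Arc 2: start y=0.000, vy=8.496 → t=1.734, apex=3.682, x_land=32.760, impact vy=-8.496
  bounce: vy ← 0.56·8.496 = 4.758
Arc 3: start y=0.000, vy=4.758 → t=0.971, apex=1.155, x_land=39.644, impact vy=-4.758
  bounce: vy ← 0.56·4.758 = 2.664
Arc 4: start y=0.000, vy=2.664 → t=0.544, apex=0.362, x_land=43.499, impact vy=-2.664
  bounce: vy ← 0.56·2.664 = 1.492
Arc 5: start y=0.000, vy=1.492 → t=0.304, apex=0.114, x_land=45.658, impact vy=-1.492
  bounce: vy ← 0.56·1.492 = 0.835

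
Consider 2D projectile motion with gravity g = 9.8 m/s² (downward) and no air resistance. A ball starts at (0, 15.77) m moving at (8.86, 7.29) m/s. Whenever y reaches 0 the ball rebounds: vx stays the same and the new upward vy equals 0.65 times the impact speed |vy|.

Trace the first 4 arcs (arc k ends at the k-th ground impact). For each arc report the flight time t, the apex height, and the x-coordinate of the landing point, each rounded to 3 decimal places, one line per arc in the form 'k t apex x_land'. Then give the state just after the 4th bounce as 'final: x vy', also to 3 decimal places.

Arc 1: start y=15.770, vy=7.290 → t=2.686, apex=18.481, x_land=23.798, impact vy=-19.033
  bounce: vy ← 0.65·19.033 = 12.371
Arc 2: start y=0.000, vy=12.371 → t=2.525, apex=7.808, x_land=46.167, impact vy=-12.371
  bounce: vy ← 0.65·12.371 = 8.041
Arc 3: start y=0.000, vy=8.041 → t=1.641, apex=3.299, x_land=60.707, impact vy=-8.041
  bounce: vy ← 0.65·8.041 = 5.227
Arc 4: start y=0.000, vy=5.227 → t=1.067, apex=1.394, x_land=70.157, impact vy=-5.227
  bounce: vy ← 0.65·5.227 = 3.397

1 2.686 18.481 23.798
2 2.525 7.808 46.167
3 1.641 3.299 60.707
4 1.067 1.394 70.157
final: 70.157 3.397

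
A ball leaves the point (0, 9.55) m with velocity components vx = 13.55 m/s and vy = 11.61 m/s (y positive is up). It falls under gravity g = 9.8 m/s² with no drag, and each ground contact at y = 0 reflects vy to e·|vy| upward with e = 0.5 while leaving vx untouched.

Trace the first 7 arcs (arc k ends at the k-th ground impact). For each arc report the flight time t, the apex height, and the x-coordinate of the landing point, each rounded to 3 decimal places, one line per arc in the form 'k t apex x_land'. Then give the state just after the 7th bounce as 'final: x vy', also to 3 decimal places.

Arc 1: start y=9.550, vy=11.610 → t=3.016, apex=16.427, x_land=40.862, impact vy=-17.944
  bounce: vy ← 0.5·17.944 = 8.972
Arc 2: start y=0.000, vy=8.972 → t=1.831, apex=4.107, x_land=65.672, impact vy=-8.972
  bounce: vy ← 0.5·8.972 = 4.486
Arc 3: start y=0.000, vy=4.486 → t=0.915, apex=1.027, x_land=78.077, impact vy=-4.486
  bounce: vy ← 0.5·4.486 = 2.243
Arc 4: start y=0.000, vy=2.243 → t=0.458, apex=0.257, x_land=84.279, impact vy=-2.243
  bounce: vy ← 0.5·2.243 = 1.121
Arc 5: start y=0.000, vy=1.121 → t=0.229, apex=0.064, x_land=87.381, impact vy=-1.121
  bounce: vy ← 0.5·1.121 = 0.561
Arc 6: start y=0.000, vy=0.561 → t=0.114, apex=0.016, x_land=88.931, impact vy=-0.561
  bounce: vy ← 0.5·0.561 = 0.280
Arc 7: start y=0.000, vy=0.280 → t=0.057, apex=0.004, x_land=89.707, impact vy=-0.280
  bounce: vy ← 0.5·0.280 = 0.140

1 3.016 16.427 40.862
2 1.831 4.107 65.672
3 0.915 1.027 78.077
4 0.458 0.257 84.279
5 0.229 0.064 87.381
6 0.114 0.016 88.931
7 0.057 0.004 89.707
final: 89.707 0.140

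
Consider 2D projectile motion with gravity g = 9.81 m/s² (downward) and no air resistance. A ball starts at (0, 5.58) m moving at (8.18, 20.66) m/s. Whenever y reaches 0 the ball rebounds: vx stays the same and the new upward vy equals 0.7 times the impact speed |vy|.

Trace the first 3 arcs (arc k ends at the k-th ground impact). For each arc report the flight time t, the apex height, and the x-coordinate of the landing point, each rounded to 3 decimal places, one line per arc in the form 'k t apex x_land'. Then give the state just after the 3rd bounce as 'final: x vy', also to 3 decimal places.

Arc 1: start y=5.580, vy=20.660 → t=4.467, apex=27.335, x_land=36.538, impact vy=-23.158
  bounce: vy ← 0.7·23.158 = 16.211
Arc 2: start y=0.000, vy=16.211 → t=3.305, apex=13.394, x_land=63.572, impact vy=-16.211
  bounce: vy ← 0.7·16.211 = 11.348
Arc 3: start y=0.000, vy=11.348 → t=2.313, apex=6.563, x_land=82.497, impact vy=-11.348
  bounce: vy ← 0.7·11.348 = 7.943

1 4.467 27.335 36.538
2 3.305 13.394 63.572
3 2.313 6.563 82.497
final: 82.497 7.943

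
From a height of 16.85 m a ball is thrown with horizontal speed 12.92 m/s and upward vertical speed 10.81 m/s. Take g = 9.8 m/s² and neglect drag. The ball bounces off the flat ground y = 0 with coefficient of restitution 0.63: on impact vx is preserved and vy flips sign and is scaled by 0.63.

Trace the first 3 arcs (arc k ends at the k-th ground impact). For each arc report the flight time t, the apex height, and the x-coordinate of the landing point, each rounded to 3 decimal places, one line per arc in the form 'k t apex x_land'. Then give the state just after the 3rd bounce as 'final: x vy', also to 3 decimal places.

1 3.261 22.812 42.129
2 2.719 9.054 77.254
3 1.713 3.594 99.382
final: 99.382 5.287

Arc 1: start y=16.850, vy=10.810 → t=3.261, apex=22.812, x_land=42.129, impact vy=-21.145
  bounce: vy ← 0.63·21.145 = 13.321
Arc 2: start y=0.000, vy=13.321 → t=2.719, apex=9.054, x_land=77.254, impact vy=-13.321
  bounce: vy ← 0.63·13.321 = 8.392
Arc 3: start y=0.000, vy=8.392 → t=1.713, apex=3.594, x_land=99.382, impact vy=-8.392
  bounce: vy ← 0.63·8.392 = 5.287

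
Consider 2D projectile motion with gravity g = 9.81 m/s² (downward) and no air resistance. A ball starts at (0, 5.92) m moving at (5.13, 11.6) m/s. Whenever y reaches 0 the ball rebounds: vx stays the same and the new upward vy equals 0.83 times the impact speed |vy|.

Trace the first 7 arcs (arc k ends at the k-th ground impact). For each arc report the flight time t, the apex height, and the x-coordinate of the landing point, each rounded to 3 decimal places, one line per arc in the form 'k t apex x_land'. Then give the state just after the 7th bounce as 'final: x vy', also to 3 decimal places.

Arc 1: start y=5.920, vy=11.600 → t=2.797, apex=12.778, x_land=14.346, impact vy=-15.834
  bounce: vy ← 0.83·15.834 = 13.142
Arc 2: start y=0.000, vy=13.142 → t=2.679, apex=8.803, x_land=28.091, impact vy=-13.142
  bounce: vy ← 0.83·13.142 = 10.908
Arc 3: start y=0.000, vy=10.908 → t=2.224, apex=6.064, x_land=39.499, impact vy=-10.908
  bounce: vy ← 0.83·10.908 = 9.054
Arc 4: start y=0.000, vy=9.054 → t=1.846, apex=4.178, x_land=48.968, impact vy=-9.054
  bounce: vy ← 0.83·9.054 = 7.514
Arc 5: start y=0.000, vy=7.514 → t=1.532, apex=2.878, x_land=56.827, impact vy=-7.514
  bounce: vy ← 0.83·7.514 = 6.237
Arc 6: start y=0.000, vy=6.237 → t=1.272, apex=1.983, x_land=63.351, impact vy=-6.237
  bounce: vy ← 0.83·6.237 = 5.177
Arc 7: start y=0.000, vy=5.177 → t=1.055, apex=1.366, x_land=68.765, impact vy=-5.177
  bounce: vy ← 0.83·5.177 = 4.297

1 2.797 12.778 14.346
2 2.679 8.803 28.091
3 2.224 6.064 39.499
4 1.846 4.178 48.968
5 1.532 2.878 56.827
6 1.272 1.983 63.351
7 1.055 1.366 68.765
final: 68.765 4.297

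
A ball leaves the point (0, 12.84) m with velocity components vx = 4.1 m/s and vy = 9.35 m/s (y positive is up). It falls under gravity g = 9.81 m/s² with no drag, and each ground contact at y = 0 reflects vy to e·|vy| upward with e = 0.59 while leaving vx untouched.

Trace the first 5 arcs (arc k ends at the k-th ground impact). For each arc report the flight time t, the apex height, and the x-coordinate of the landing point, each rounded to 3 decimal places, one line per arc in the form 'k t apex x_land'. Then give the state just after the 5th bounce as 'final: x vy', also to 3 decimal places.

Arc 1: start y=12.840, vy=9.350 → t=2.831, apex=17.296, x_land=11.607, impact vy=-18.421
  bounce: vy ← 0.59·18.421 = 10.869
Arc 2: start y=0.000, vy=10.869 → t=2.216, apex=6.021, x_land=20.692, impact vy=-10.869
  bounce: vy ← 0.59·10.869 = 6.412
Arc 3: start y=0.000, vy=6.412 → t=1.307, apex=2.096, x_land=26.052, impact vy=-6.412
  bounce: vy ← 0.59·6.412 = 3.783
Arc 4: start y=0.000, vy=3.783 → t=0.771, apex=0.730, x_land=29.214, impact vy=-3.783
  bounce: vy ← 0.59·3.783 = 2.232
Arc 5: start y=0.000, vy=2.232 → t=0.455, apex=0.254, x_land=31.080, impact vy=-2.232
  bounce: vy ← 0.59·2.232 = 1.317

1 2.831 17.296 11.607
2 2.216 6.021 20.692
3 1.307 2.096 26.052
4 0.771 0.730 29.214
5 0.455 0.254 31.080
final: 31.080 1.317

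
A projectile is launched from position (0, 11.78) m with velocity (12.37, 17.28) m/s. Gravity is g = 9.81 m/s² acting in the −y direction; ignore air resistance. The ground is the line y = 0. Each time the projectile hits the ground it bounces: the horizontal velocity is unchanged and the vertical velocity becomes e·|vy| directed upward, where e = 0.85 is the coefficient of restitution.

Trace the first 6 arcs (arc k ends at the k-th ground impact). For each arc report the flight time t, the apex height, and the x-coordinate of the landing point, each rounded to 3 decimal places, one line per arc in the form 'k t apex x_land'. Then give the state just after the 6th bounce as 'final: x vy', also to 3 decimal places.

Arc 1: start y=11.780, vy=17.280 → t=4.108, apex=26.999, x_land=50.811, impact vy=-23.016
  bounce: vy ← 0.85·23.016 = 19.563
Arc 2: start y=0.000, vy=19.563 → t=3.988, apex=19.507, x_land=100.148, impact vy=-19.563
  bounce: vy ← 0.85·19.563 = 16.629
Arc 3: start y=0.000, vy=16.629 → t=3.390, apex=14.094, x_land=142.085, impact vy=-16.629
  bounce: vy ← 0.85·16.629 = 14.135
Arc 4: start y=0.000, vy=14.135 → t=2.882, apex=10.183, x_land=177.731, impact vy=-14.135
  bounce: vy ← 0.85·14.135 = 12.014
Arc 5: start y=0.000, vy=12.014 → t=2.449, apex=7.357, x_land=208.030, impact vy=-12.014
  bounce: vy ← 0.85·12.014 = 10.212
Arc 6: start y=0.000, vy=10.212 → t=2.082, apex=5.315, x_land=233.784, impact vy=-10.212
  bounce: vy ← 0.85·10.212 = 8.680

1 4.108 26.999 50.811
2 3.988 19.507 100.148
3 3.390 14.094 142.085
4 2.882 10.183 177.731
5 2.449 7.357 208.030
6 2.082 5.315 233.784
final: 233.784 8.680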